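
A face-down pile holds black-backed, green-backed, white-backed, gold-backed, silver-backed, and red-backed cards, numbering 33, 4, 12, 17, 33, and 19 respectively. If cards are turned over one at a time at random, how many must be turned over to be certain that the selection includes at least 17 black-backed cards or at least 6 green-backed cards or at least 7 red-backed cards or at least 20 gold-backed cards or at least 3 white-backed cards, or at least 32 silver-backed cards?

77

Each of the 6 back colors has its own threshold; avoid all of them simultaneously.
The worst case stops just short of every target: 16 black-backed, all 4 green-backed, 2 white-backed, all 17 gold-backed, 31 silver-backed, 6 red-backed — 16 + 4 + 2 + 17 + 31 + 6 = 76 cards.
One more card must push some back color to its target, so 76 + 1 = 77.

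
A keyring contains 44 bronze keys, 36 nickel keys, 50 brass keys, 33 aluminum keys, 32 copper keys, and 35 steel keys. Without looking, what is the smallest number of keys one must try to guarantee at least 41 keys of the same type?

In the worst case we take at most 40 of each type, but all 36 nickel, all 33 aluminum, all 32 copper, and all 35 steel (fewer than 40), giving 40 + 36 + 40 + 33 + 32 + 35 = 216.
One more key then forces some type to 41, so 216 + 1 = 217.

217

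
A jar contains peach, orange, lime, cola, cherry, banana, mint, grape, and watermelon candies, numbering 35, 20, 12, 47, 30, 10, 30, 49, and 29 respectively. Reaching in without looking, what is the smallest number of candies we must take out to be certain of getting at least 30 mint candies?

To avoid mint candies as long as possible, exhaust the other 8 flavors first.
The worst case draws every non-mint candy first: 35 + 20 + 12 + 47 + 30 + 10 + 49 + 29 = 232.
The next 30 draws are then forced to be mint, giving 232 + 30 = 262.

262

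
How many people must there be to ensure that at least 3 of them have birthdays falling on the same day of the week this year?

15

There are 7 days of the week acting as pigeonholes.
With 7 × 2 = 14 people we could place exactly 2 in each, with no class reaching 3.
One more forces some class to hold 3, so 14 + 1 = 15.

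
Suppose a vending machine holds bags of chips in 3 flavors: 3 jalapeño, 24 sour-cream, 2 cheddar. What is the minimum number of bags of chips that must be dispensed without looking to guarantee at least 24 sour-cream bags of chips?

29

To avoid sour-cream bags of chips as long as possible, exhaust the other 2 flavors first.
The worst case draws every non-sour-cream bag of chips first: 3 + 2 = 5.
The next 24 draws are then forced to be sour-cream, giving 5 + 24 = 29.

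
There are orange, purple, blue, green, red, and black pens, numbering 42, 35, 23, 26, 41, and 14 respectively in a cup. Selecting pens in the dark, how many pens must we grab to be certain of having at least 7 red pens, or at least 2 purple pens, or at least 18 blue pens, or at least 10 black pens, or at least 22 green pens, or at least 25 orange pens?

Each of the 6 ink colors has its own threshold; avoid all of them simultaneously.
The worst case stops just short of every target: 24 orange, 1 purple, 17 blue, 21 green, 6 red, 9 black — 24 + 1 + 17 + 21 + 6 + 9 = 78 pens.
One more pen must push some ink color to its target, so 78 + 1 = 79.

79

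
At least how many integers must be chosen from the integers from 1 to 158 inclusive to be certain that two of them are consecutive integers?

80

Partition {1, …, 158} into 79 pairs: {1,2}, {3,4}, …, {157,158}.
Choosing 79 integers — say the 79 even numbers 2, 4, …, 158 — takes one from each pair and avoids the property.
Choosing 80 forces two into the same pair by pigeonhole, and those are consecutive. So 80.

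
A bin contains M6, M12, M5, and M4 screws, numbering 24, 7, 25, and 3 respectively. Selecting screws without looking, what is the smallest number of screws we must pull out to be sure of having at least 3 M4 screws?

The worst case draws every non-M4 screw first: 24 + 7 + 25 = 56.
The next 3 draws are then forced to be M4, giving 56 + 3 = 59.

59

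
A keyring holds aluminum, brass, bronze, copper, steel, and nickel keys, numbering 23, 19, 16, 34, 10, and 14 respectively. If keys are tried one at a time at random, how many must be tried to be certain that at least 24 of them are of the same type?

106

Treat the 6 types as pigeonholes.
In the worst case we take at most 23 of each type, but all 19 brass, all 16 bronze, all 10 steel, and all 14 nickel (fewer than 23), giving 23 + 19 + 16 + 23 + 10 + 14 = 105.
One more key then forces some type to 24, so 105 + 1 = 106.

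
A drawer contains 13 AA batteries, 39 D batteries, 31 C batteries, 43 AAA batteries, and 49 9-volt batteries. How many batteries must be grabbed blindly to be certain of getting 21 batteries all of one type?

Treat the 5 types as pigeonholes.
In the worst case we take at most 20 of each type, but all 13 AA (fewer than 20), giving 13 + 20 + 20 + 20 + 20 = 93.
One more battery then forces some type to 21, so 93 + 1 = 94.

94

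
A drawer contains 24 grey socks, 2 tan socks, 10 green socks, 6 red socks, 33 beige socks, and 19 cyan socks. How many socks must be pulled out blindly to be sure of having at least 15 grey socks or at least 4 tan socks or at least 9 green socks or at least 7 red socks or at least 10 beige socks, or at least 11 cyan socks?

50

Each of the 6 colors has its own threshold; avoid all of them simultaneously.
The worst case stops just short of every target: 14 grey, all 2 tan, 8 green, 6 red, 9 beige, 10 cyan — 14 + 2 + 8 + 6 + 9 + 10 = 49 socks.
One more sock must push some color to its target, so 49 + 1 = 50.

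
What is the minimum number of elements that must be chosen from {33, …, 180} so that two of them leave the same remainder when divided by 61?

Group the integers by remainder mod 61; there are 61 residue classes, each nonempty in this range.
Choosing one from each class (61 integers) avoids any shared remainder.
One more choice must repeat a class, so two differ by a multiple of 61. Hence 61 + 1 = 62.

62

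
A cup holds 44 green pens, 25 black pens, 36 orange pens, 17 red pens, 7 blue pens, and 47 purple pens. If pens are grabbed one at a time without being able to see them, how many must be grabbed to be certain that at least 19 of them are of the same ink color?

97

Treat the 6 ink colors as pigeonholes.
In the worst case we take at most 18 of each ink color, but all 17 red and all 7 blue (fewer than 18), giving 18 + 18 + 18 + 17 + 7 + 18 = 96.
One more pen then forces some ink color to 19, so 96 + 1 = 97.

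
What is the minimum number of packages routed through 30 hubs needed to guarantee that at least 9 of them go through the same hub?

There are 30 hubs acting as pigeonholes.
With 30 × 8 = 240 packages we could place exactly 8 in each, with no class reaching 9.
One more forces some class to hold 9, so 240 + 1 = 241.

241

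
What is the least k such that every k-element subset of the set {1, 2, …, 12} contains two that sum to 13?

Partition {1, …, 12} into 6 pairs: {1,12}, {2,11}, …, {6,7}.
Choosing 6 integers — say the integers 1 through 6 — takes one from each pair and avoids the property.
Choosing 7 forces two into the same pair by pigeonhole, and those sum to 13. So 7.

7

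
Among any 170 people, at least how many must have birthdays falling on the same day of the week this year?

25

There are 7 days of the week, which serve as the pigeonholes.
If each of the 7 days of the week held at most 24, the total would be at most 7 × 24 = 168 < 170, a contradiction.
So at least one holds ⌈170/7⌉ = 25.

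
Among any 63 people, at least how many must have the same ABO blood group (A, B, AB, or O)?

The 63 people fall into 4 ABO blood groups.
If each of the 4 ABO blood groups held at most 15, the total would be at most 4 × 15 = 60 < 63, a contradiction.
So at least one holds ⌈63/4⌉ = 16.

16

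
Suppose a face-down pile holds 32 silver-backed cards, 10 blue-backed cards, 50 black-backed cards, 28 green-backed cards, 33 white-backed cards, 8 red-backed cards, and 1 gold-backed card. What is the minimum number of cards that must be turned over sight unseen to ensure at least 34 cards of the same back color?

146

In the worst case we take at most 33 of each back color, but all 32 silver-backed, all 10 blue-backed, all 28 green-backed, all 8 red-backed, and all 1 gold-backed (fewer than 33), giving 32 + 10 + 33 + 28 + 33 + 8 + 1 = 145.
One more card then forces some back color to 34, so 145 + 1 = 146.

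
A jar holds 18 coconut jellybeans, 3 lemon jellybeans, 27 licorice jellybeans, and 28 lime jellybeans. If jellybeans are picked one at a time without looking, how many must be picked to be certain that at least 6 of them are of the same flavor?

Treat the 4 flavors as pigeonholes.
In the worst case we take at most 5 of each flavor, but all 3 lemon (fewer than 5), giving 5 + 3 + 5 + 5 = 18.
One more jellybean then forces some flavor to 6, so 18 + 1 = 19.

19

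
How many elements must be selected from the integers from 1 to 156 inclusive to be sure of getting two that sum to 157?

79

Partition {1, …, 156} into 78 pairs: {1,156}, {2,155}, …, {78,79}.
Choosing 78 integers — say the integers 1 through 78 — takes one from each pair and avoids the property.
Choosing 79 forces two into the same pair by pigeonhole, and those sum to 157. So 79.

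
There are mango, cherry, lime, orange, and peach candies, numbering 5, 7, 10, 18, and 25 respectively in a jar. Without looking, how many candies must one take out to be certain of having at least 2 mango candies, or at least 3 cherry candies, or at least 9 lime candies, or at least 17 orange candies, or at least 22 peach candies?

The worst case stops just short of every target: 1 mango, 2 cherry, 8 lime, 16 orange, 21 peach — 1 + 2 + 8 + 16 + 21 = 48 candies.
One more candy must push some flavor to its target, so 48 + 1 = 49.

49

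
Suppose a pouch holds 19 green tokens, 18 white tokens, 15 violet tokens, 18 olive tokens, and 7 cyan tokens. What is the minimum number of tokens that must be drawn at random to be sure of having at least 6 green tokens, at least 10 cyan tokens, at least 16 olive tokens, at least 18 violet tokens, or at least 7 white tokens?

Each of the 5 colors has its own threshold; avoid all of them simultaneously.
The worst case stops just short of every target: 5 green, 6 white, all 15 violet, 15 olive, all 7 cyan — 5 + 6 + 15 + 15 + 7 = 48 tokens.
One more token must push some color to its target, so 48 + 1 = 49.

49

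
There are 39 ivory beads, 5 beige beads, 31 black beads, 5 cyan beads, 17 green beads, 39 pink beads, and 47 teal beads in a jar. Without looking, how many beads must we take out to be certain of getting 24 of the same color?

In the worst case we take at most 23 of each color, but all 5 beige, all 5 cyan, and all 17 green (fewer than 23), giving 23 + 5 + 23 + 5 + 17 + 23 + 23 = 119.
One more bead then forces some color to 24, so 119 + 1 = 120.

120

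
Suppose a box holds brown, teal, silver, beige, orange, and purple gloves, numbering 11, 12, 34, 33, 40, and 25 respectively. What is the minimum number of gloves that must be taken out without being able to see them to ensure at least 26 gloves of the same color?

Treat the 6 colors as pigeonholes.
In the worst case we take at most 25 of each color, but all 11 brown and all 12 teal (fewer than 25), giving 11 + 12 + 25 + 25 + 25 + 25 = 123.
One more glove then forces some color to 26, so 123 + 1 = 124.

124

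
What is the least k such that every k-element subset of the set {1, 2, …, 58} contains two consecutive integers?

Partition {1, …, 58} into 29 pairs: {1,2}, {3,4}, …, {57,58}.
Choosing 29 integers — say the 29 even numbers 2, 4, …, 58 — takes one from each pair and avoids the property.
Choosing 30 forces two into the same pair by pigeonhole, and those are consecutive. So 30.

30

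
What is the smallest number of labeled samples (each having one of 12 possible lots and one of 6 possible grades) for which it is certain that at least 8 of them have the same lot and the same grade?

505

There are 12 × 6 = 72 (lot, grade) combinations acting as pigeonholes.
With 72 × 7 = 504 labeled samples we could place exactly 7 in each, with no (lot, grade) pair reaching 8.
One more forces some (lot, grade) pair to hold 8, so 504 + 1 = 505.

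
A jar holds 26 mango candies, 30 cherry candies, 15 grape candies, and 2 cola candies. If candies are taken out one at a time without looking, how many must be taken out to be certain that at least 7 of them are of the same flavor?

In the worst case we take at most 6 of each flavor, but all 2 cola (fewer than 6), giving 6 + 6 + 6 + 2 = 20.
One more candy then forces some flavor to 7, so 20 + 1 = 21.

21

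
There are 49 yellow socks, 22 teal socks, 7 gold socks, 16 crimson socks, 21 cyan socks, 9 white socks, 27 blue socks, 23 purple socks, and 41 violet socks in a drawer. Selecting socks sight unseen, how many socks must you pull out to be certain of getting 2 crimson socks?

201

The worst case draws every non-crimson sock first: 49 + 22 + 7 + 21 + 9 + 27 + 23 + 41 = 199.
The next 2 draws are then forced to be crimson, giving 199 + 2 = 201.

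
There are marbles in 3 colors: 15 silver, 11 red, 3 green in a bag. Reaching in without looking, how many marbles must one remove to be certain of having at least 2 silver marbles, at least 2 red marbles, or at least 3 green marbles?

5

Each of the 3 colors has its own threshold; avoid all of them simultaneously.
The worst case stops just short of every target: 1 silver, 1 red, 2 green — 1 + 1 + 2 = 4 marbles.
One more marble must push some color to its target, so 4 + 1 = 5.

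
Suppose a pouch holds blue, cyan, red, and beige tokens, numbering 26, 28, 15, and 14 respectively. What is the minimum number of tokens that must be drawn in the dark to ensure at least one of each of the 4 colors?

The hardest color to obtain is beige: we could draw every other token first — 83 − 14 = 69 tokens — without a single beige one.
The next draw must be beige, so 69 + 1 = 70.

70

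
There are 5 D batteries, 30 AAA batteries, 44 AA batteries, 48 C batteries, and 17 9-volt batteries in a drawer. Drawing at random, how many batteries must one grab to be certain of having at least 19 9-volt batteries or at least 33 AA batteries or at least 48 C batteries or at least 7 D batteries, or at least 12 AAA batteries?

113

Each of the 5 types has its own threshold; avoid all of them simultaneously.
The worst case stops just short of every target: all 5 D, 11 AAA, 32 AA, 47 C, all 17 9-volt — 5 + 11 + 32 + 47 + 17 = 112 batteries.
One more battery must push some type to its target, so 112 + 1 = 113.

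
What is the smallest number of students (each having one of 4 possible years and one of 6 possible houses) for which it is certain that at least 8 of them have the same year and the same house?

169

There are 4 × 6 = 24 (year, house) combinations acting as pigeonholes.
With 24 × 7 = 168 students we could place exactly 7 in each, with no (year, house) pair reaching 8.
One more forces some (year, house) pair to hold 8, so 168 + 1 = 169.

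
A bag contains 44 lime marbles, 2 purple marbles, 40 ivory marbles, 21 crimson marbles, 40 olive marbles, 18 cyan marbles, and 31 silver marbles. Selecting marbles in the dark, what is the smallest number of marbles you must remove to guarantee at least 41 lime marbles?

193

The worst case draws every non-lime marble first: 2 + 40 + 21 + 40 + 18 + 31 = 152.
The next 41 draws are then forced to be lime, giving 152 + 41 = 193.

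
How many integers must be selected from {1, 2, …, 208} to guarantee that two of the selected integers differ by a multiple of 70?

71

Group the integers by remainder mod 70; there are 70 residue classes, each nonempty in this range.
Choosing one from each class (70 integers) avoids any shared remainder.
One more choice must repeat a class, so two differ by a multiple of 70. Hence 70 + 1 = 71.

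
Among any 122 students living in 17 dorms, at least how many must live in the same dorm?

If each of the 17 dorms held at most 7, the total would be at most 17 × 7 = 119 < 122, a contradiction.
So at least one holds ⌈122/17⌉ = 8.

8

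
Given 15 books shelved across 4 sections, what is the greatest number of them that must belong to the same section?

4

The 15 books fall into 4 sections.
If each of the 4 sections held at most 3, the total would be at most 4 × 3 = 12 < 15, a contradiction.
So at least one holds ⌈15/4⌉ = 4.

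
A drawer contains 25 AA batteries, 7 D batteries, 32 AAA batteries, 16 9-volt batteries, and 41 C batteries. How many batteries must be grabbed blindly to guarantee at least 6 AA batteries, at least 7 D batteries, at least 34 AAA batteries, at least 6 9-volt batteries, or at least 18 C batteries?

The worst case stops just short of every target: 5 AA, 6 D, all 32 AAA, 5 9-volt, 17 C — 5 + 6 + 32 + 5 + 17 = 65 batteries.
One more battery must push some type to its target, so 65 + 1 = 66.

66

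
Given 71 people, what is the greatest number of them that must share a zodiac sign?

There are 12 zodiac signs, which serve as the pigeonholes.
If each of the 12 zodiac signs held at most 5, the total would be at most 12 × 5 = 60 < 71, a contradiction.
So at least one holds ⌈71/12⌉ = 6.

6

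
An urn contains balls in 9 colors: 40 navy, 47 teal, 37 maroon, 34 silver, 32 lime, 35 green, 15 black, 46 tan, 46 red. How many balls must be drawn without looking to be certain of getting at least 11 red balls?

297

The worst case draws every non-red ball first: 40 + 47 + 37 + 34 + 32 + 35 + 15 + 46 = 286.
The next 11 draws are then forced to be red, giving 286 + 11 = 297.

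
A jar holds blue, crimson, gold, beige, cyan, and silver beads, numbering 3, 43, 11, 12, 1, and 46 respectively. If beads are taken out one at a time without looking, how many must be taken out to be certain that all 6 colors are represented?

116

The hardest color to obtain is cyan: we could draw every other bead first — 116 − 1 = 115 beads — without a single cyan one.
The next draw must be cyan, so 115 + 1 = 116.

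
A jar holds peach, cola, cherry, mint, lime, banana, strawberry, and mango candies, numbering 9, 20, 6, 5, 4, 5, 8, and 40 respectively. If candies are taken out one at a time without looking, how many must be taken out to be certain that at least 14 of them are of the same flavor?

Treat the 8 flavors as pigeonholes.
In the worst case we take at most 13 of each flavor, but all 9 peach, all 6 cherry, all 5 mint, all 4 lime, all 5 banana, and all 8 strawberry (fewer than 13), giving 9 + 13 + 6 + 5 + 4 + 5 + 8 + 13 = 63.
One more candy then forces some flavor to 14, so 63 + 1 = 64.

64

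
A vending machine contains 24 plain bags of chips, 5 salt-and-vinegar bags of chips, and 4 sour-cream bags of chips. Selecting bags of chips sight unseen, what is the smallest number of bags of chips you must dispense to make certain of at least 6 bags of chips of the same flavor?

15

Treat the 3 flavors as pigeonholes.
In the worst case we take at most 5 of each flavor, but all 4 sour-cream (fewer than 5), giving 5 + 5 + 4 = 14.
One more bag of chips then forces some flavor to 6, so 14 + 1 = 15.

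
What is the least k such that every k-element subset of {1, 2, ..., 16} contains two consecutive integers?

9

Partition {1, …, 16} into 8 pairs: {1,2}, {3,4}, …, {15,16}.
Choosing 8 integers — say the 8 even numbers 2, 4, …, 16 — takes one from each pair and avoids the property.
Choosing 9 forces two into the same pair by pigeonhole, and those are consecutive. So 9.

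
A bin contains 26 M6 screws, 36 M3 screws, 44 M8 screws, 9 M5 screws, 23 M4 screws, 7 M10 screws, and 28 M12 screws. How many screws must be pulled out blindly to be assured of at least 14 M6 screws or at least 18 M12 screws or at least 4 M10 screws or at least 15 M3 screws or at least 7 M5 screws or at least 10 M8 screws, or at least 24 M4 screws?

Each of the 7 sizes has its own threshold; avoid all of them simultaneously.
The worst case stops just short of every target: 13 M6, 14 M3, 9 M8, 6 M5, 23 M4, 3 M10, 17 M12 — 13 + 14 + 9 + 6 + 23 + 3 + 17 = 85 screws.
One more screw must push some size to its target, so 85 + 1 = 86.

86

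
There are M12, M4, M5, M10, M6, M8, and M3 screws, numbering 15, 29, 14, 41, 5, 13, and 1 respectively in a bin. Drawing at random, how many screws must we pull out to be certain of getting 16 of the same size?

79

In the worst case we take at most 15 of each size, but all 14 M5, all 5 M6, all 13 M8, and all 1 M3 (fewer than 15), giving 15 + 15 + 14 + 15 + 5 + 13 + 1 = 78.
One more screw then forces some size to 16, so 78 + 1 = 79.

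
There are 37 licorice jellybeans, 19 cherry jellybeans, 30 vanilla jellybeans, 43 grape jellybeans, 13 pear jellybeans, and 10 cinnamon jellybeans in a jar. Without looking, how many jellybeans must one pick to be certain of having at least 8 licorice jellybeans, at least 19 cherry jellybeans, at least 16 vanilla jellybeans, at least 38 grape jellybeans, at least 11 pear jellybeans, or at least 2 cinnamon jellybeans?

89

Each of the 6 flavors has its own threshold; avoid all of them simultaneously.
The worst case stops just short of every target: 7 licorice, 18 cherry, 15 vanilla, 37 grape, 10 pear, 1 cinnamon — 7 + 18 + 15 + 37 + 10 + 1 = 88 jellybeans.
One more jellybean must push some flavor to its target, so 88 + 1 = 89.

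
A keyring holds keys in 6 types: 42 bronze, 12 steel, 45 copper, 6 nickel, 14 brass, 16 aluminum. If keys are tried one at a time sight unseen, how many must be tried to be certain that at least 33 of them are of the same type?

Treat the 6 types as pigeonholes.
In the worst case we take at most 32 of each type, but all 12 steel, all 6 nickel, all 14 brass, and all 16 aluminum (fewer than 32), giving 32 + 12 + 32 + 6 + 14 + 16 = 112.
One more key then forces some type to 33, so 112 + 1 = 113.

113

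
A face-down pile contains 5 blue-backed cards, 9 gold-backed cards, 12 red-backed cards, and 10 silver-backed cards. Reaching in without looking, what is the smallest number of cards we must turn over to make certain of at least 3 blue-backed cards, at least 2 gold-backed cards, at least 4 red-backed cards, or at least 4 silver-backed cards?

10

The worst case stops just short of every target: 2 blue-backed, 1 gold-backed, 3 red-backed, 3 silver-backed — 2 + 1 + 3 + 3 = 9 cards.
One more card must push some back color to its target, so 9 + 1 = 10.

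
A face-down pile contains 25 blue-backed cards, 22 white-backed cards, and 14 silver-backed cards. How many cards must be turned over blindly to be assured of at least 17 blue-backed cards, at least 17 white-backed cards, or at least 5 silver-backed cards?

37

The worst case stops just short of every target: 16 blue-backed, 16 white-backed, 4 silver-backed — 16 + 16 + 4 = 36 cards.
One more card must push some back color to its target, so 36 + 1 = 37.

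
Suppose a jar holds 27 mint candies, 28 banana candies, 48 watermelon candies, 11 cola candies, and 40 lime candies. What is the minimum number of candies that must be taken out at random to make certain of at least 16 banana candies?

142

The worst case draws every non-banana candy first: 27 + 48 + 11 + 40 = 126.
The next 16 draws are then forced to be banana, giving 126 + 16 = 142.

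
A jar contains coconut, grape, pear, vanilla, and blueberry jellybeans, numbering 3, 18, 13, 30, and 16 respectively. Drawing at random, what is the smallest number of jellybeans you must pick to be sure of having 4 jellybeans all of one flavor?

16

Treat the 5 flavors as pigeonholes.
The worst case takes 3 jellybeans of each flavor without reaching 4 of any: 5 × 3 = 15.
The next jellybean must bring some flavor to 4, so 15 + 1 = 16.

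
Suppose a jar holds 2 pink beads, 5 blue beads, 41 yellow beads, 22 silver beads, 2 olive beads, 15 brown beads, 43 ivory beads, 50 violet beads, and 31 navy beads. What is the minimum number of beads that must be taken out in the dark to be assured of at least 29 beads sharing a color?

159

Treat the 9 colors as pigeonholes.
In the worst case we take at most 28 of each color, but all 2 pink, all 5 blue, all 22 silver, all 2 olive, and all 15 brown (fewer than 28), giving 2 + 5 + 28 + 22 + 2 + 15 + 28 + 28 + 28 = 158.
One more bead then forces some color to 29, so 158 + 1 = 159.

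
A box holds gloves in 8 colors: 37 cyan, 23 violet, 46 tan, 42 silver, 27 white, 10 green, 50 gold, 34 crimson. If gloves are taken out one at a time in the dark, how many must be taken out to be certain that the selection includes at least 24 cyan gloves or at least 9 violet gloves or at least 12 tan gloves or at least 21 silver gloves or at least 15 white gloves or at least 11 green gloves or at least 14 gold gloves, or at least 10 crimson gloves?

The worst case stops just short of every target: 23 cyan, 8 violet, 11 tan, 20 silver, 14 white, 10 green, 13 gold, 9 crimson — 23 + 8 + 11 + 20 + 14 + 10 + 13 + 9 = 108 gloves.
One more glove must push some color to its target, so 108 + 1 = 109.

109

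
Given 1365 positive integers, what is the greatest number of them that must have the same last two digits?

14

The 1365 positive integers fall into 100 possible two-digit endings.
If each of the 100 possible two-digit endings held at most 13, the total would be at most 100 × 13 = 1300 < 1365, a contradiction.
So at least one holds ⌈1365/100⌉ = 14.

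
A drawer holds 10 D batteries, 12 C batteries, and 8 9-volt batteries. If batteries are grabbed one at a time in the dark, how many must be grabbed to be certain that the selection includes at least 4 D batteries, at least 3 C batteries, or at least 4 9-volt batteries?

The worst case stops just short of every target: 3 D, 2 C, 3 9-volt — 3 + 2 + 3 = 8 batteries.
One more battery must push some type to its target, so 8 + 1 = 9.

9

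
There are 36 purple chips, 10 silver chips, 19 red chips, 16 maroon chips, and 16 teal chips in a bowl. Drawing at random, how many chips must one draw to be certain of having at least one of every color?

The hardest color to obtain is silver: we could draw every other chip first — 97 − 10 = 87 chips — without a single silver one.
The next draw must be silver, so 87 + 1 = 88.

88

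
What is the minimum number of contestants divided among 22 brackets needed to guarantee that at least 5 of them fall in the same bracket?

89

There are 22 brackets acting as pigeonholes.
With 22 × 4 = 88 contestants we could place exactly 4 in each, with no class reaching 5.
One more forces some class to hold 5, so 88 + 1 = 89.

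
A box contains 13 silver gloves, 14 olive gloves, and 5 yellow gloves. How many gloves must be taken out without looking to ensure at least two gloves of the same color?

The worst case takes 1 glove of each color without reaching 2 of any: 3 × 1 = 3.
The next glove must bring some color to 2, so 3 + 1 = 4.

4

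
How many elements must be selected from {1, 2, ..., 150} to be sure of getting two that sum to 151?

76

Partition {1, …, 150} into 75 pairs: {1,150}, {2,149}, …, {75,76}.
Choosing 75 integers — say the integers 1 through 75 — takes one from each pair and avoids the property.
Choosing 76 forces two into the same pair by pigeonhole, and those sum to 151. So 76.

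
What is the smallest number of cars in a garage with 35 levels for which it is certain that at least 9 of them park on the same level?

281

There are 35 levels acting as pigeonholes.
With 35 × 8 = 280 cars we could place exactly 8 in each, with no class reaching 9.
One more forces some class to hold 9, so 280 + 1 = 281.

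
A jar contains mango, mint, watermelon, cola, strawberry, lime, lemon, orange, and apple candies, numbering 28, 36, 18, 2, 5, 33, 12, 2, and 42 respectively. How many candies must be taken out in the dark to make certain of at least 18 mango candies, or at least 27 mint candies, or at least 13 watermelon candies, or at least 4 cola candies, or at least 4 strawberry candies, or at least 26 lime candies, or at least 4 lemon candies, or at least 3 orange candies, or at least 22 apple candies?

112

The worst case stops just short of every target: 17 mango, 26 mint, 12 watermelon, all 2 cola, 3 strawberry, 25 lime, 3 lemon, 2 orange, 21 apple — 17 + 26 + 12 + 2 + 3 + 25 + 3 + 2 + 21 = 111 candies.
One more candy must push some flavor to its target, so 111 + 1 = 112.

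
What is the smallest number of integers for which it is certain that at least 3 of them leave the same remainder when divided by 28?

57

There are 28 residue classes modulo 28 acting as pigeonholes.
With 28 × 2 = 56 integers we could place exactly 2 in each, with no class reaching 3.
One more forces some class to hold 3, so 56 + 1 = 57.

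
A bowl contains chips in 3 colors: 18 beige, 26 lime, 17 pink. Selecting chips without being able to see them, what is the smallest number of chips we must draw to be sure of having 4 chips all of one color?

The worst case takes 3 chips of each color without reaching 4 of any: 3 × 3 = 9.
The next chip must bring some color to 4, so 9 + 1 = 10.

10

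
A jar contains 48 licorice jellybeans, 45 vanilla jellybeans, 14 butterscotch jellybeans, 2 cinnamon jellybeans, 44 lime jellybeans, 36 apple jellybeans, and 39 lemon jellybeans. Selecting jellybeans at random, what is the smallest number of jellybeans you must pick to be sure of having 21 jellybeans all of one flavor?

117

In the worst case we take at most 20 of each flavor, but all 14 butterscotch and all 2 cinnamon (fewer than 20), giving 20 + 20 + 14 + 2 + 20 + 20 + 20 = 116.
One more jellybean then forces some flavor to 21, so 116 + 1 = 117.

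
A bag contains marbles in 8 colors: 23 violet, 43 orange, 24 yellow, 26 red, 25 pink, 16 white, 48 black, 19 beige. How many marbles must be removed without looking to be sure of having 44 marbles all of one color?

220

In the worst case we take at most 43 of each color, but all 23 violet, all 24 yellow, all 26 red, all 25 pink, all 16 white, and all 19 beige (fewer than 43), giving 23 + 43 + 24 + 26 + 25 + 16 + 43 + 19 = 219.
One more marble then forces some color to 44, so 219 + 1 = 220.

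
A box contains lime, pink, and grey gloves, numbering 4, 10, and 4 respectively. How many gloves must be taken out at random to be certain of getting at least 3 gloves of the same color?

7

The worst case takes 2 gloves of each color without reaching 3 of any: 3 × 2 = 6.
The next glove must bring some color to 3, so 6 + 1 = 7.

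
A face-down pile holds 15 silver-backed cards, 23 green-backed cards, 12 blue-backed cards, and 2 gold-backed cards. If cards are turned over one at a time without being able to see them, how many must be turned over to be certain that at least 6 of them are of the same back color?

18

In the worst case we take at most 5 of each back color, but all 2 gold-backed (fewer than 5), giving 5 + 5 + 5 + 2 = 17.
One more card then forces some back color to 6, so 17 + 1 = 18.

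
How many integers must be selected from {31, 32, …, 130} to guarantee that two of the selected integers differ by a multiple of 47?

48

Group the integers by remainder mod 47; there are 47 residue classes, each nonempty in this range.
Choosing one from each class (47 integers) avoids any shared remainder.
One more choice must repeat a class, so two differ by a multiple of 47. Hence 47 + 1 = 48.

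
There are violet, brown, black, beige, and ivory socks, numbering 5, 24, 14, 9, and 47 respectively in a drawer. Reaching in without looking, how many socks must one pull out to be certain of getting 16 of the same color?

In the worst case we take at most 15 of each color, but all 5 violet, all 14 black, and all 9 beige (fewer than 15), giving 5 + 15 + 14 + 9 + 15 = 58.
One more sock then forces some color to 16, so 58 + 1 = 59.

59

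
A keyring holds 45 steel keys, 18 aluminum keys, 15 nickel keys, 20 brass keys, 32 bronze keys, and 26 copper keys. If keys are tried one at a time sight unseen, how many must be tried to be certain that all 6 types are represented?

The hardest type to obtain is nickel: we could draw every other key first — 156 − 15 = 141 keys — without a single nickel one.
The next draw must be nickel, so 141 + 1 = 142.

142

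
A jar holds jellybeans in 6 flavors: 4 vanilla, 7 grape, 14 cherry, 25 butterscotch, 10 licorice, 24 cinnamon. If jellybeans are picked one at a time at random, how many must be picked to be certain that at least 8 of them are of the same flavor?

Treat the 6 flavors as pigeonholes.
In the worst case we take at most 7 of each flavor, but all 4 vanilla (fewer than 7), giving 4 + 7 + 7 + 7 + 7 + 7 = 39.
One more jellybean then forces some flavor to 8, so 39 + 1 = 40.

40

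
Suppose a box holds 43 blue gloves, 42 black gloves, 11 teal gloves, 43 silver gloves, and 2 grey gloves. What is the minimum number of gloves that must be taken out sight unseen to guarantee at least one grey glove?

140

The worst case draws every non-grey glove first: 43 + 42 + 11 + 43 = 139.
The next draw is then forced to be grey, giving 139 + 1 = 140.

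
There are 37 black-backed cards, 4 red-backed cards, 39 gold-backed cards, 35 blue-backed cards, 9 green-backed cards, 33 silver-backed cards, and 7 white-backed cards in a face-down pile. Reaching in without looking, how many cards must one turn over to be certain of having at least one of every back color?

The hardest back color to obtain is red-backed: we could draw every other card first — 164 − 4 = 160 cards — without a single red-backed one.
The next draw must be red-backed, so 160 + 1 = 161.

161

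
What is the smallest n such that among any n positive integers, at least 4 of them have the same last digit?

31

There are 10 possible last digits acting as pigeonholes.
With 10 × 3 = 30 positive integers we could place exactly 3 in each, with no class reaching 4.
One more forces some class to hold 4, so 30 + 1 = 31.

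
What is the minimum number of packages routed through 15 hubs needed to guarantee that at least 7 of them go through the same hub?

There are 15 hubs acting as pigeonholes.
With 15 × 6 = 90 packages we could place exactly 6 in each, with no class reaching 7.
One more forces some class to hold 7, so 90 + 1 = 91.

91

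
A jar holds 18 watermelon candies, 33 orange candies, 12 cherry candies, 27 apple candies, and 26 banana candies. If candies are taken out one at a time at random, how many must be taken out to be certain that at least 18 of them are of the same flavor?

In the worst case we take at most 17 of each flavor, but all 12 cherry (fewer than 17), giving 17 + 17 + 12 + 17 + 17 = 80.
One more candy then forces some flavor to 18, so 80 + 1 = 81.

81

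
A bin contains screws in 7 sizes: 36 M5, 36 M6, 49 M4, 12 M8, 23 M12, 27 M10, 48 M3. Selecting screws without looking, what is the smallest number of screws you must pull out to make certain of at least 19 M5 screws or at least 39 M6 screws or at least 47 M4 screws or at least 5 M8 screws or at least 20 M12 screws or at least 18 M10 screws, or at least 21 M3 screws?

The worst case stops just short of every target: 18 M5, all 36 M6, 46 M4, 4 M8, 19 M12, 17 M10, 20 M3 — 18 + 36 + 46 + 4 + 19 + 17 + 20 = 160 screws.
One more screw must push some size to its target, so 160 + 1 = 161.

161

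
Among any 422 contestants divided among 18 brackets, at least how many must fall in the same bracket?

24

The 422 contestants fall into 18 brackets.
If each of the 18 brackets held at most 23, the total would be at most 18 × 23 = 414 < 422, a contradiction.
So at least one holds ⌈422/18⌉ = 24.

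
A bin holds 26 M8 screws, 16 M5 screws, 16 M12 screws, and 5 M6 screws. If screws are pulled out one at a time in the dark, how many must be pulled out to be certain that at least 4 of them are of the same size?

The worst case takes 3 screws of each size without reaching 4 of any: 4 × 3 = 12.
The next screw must bring some size to 4, so 12 + 1 = 13.

13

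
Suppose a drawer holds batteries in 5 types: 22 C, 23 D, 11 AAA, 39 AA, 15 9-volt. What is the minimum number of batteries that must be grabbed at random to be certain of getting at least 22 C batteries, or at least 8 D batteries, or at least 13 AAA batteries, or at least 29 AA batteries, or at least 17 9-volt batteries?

The worst case stops just short of every target: 21 C, 7 D, all 11 AAA, 28 AA, all 15 9-volt — 21 + 7 + 11 + 28 + 15 = 82 batteries.
One more battery must push some type to its target, so 82 + 1 = 83.

83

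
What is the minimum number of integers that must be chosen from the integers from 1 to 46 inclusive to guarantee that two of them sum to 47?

24

Partition {1, …, 46} into 23 pairs: {1,46}, {2,45}, …, {23,24}.
Choosing 23 integers — say the integers 1 through 23 — takes one from each pair and avoids the property.
Choosing 24 forces two into the same pair by pigeonhole, and those sum to 47. So 24.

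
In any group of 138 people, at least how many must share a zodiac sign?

The 138 people fall into 12 zodiac signs.
If each of the 12 zodiac signs held at most 11, the total would be at most 12 × 11 = 132 < 138, a contradiction.
So at least one holds ⌈138/12⌉ = 12.

12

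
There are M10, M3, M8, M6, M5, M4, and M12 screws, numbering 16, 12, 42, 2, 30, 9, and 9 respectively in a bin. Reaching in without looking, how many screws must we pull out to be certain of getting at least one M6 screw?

The worst case draws every non-M6 screw first: 16 + 12 + 42 + 30 + 9 + 9 = 118.
The next draw is then forced to be M6, giving 118 + 1 = 119.

119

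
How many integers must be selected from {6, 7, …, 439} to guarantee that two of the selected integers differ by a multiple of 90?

Group the integers by remainder mod 90; there are 90 residue classes, each nonempty in this range.
Choosing one from each class (90 integers) avoids any shared remainder.
One more choice must repeat a class, so two differ by a multiple of 90. Hence 90 + 1 = 91.

91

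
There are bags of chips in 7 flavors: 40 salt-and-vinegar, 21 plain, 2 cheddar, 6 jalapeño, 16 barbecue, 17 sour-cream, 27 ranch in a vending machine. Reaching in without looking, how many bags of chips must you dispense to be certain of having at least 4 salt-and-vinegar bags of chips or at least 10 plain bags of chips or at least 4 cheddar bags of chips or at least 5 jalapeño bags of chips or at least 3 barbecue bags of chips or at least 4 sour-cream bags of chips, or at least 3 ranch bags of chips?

26

The worst case stops just short of every target: 3 salt-and-vinegar, 9 plain, all 2 cheddar, 4 jalapeño, 2 barbecue, 3 sour-cream, 2 ranch — 3 + 9 + 2 + 4 + 2 + 3 + 2 = 25 bags of chips.
One more bag of chips must push some flavor to its target, so 25 + 1 = 26.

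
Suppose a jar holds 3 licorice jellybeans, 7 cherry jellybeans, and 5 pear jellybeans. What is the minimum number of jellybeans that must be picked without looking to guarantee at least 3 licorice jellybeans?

The worst case draws every non-licorice jellybean first: 7 + 5 = 12.
The next 3 draws are then forced to be licorice, giving 12 + 3 = 15.

15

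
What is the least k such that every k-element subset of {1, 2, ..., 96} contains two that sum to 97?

Partition {1, …, 96} into 48 pairs: {1,96}, {2,95}, …, {48,49}.
Choosing 48 integers — say the integers 1 through 48 — takes one from each pair and avoids the property.
Choosing 49 forces two into the same pair by pigeonhole, and those sum to 97. So 49.

49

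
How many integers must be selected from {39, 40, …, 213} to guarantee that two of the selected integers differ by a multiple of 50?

Group the integers by remainder mod 50; there are 50 residue classes, each nonempty in this range.
Choosing one from each class (50 integers) avoids any shared remainder.
One more choice must repeat a class, so two differ by a multiple of 50. Hence 50 + 1 = 51.

51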